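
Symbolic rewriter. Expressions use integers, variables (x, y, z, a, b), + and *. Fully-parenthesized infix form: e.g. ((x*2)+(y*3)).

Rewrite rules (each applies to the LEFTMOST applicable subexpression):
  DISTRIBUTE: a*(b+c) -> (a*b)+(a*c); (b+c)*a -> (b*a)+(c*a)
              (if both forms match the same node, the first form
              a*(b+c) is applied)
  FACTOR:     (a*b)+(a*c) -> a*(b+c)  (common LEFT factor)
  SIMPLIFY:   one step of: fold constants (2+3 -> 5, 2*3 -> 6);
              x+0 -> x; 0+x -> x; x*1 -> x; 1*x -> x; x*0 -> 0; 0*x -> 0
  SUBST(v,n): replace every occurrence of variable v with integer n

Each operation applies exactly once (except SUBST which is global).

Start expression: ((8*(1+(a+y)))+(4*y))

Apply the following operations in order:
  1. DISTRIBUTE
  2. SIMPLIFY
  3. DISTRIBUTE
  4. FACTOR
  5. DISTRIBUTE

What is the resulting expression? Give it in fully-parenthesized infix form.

Answer: ((8+((8*a)+(8*y)))+(4*y))

Derivation:
Start: ((8*(1+(a+y)))+(4*y))
Apply DISTRIBUTE at L (target: (8*(1+(a+y)))): ((8*(1+(a+y)))+(4*y)) -> (((8*1)+(8*(a+y)))+(4*y))
Apply SIMPLIFY at LL (target: (8*1)): (((8*1)+(8*(a+y)))+(4*y)) -> ((8+(8*(a+y)))+(4*y))
Apply DISTRIBUTE at LR (target: (8*(a+y))): ((8+(8*(a+y)))+(4*y)) -> ((8+((8*a)+(8*y)))+(4*y))
Apply FACTOR at LR (target: ((8*a)+(8*y))): ((8+((8*a)+(8*y)))+(4*y)) -> ((8+(8*(a+y)))+(4*y))
Apply DISTRIBUTE at LR (target: (8*(a+y))): ((8+(8*(a+y)))+(4*y)) -> ((8+((8*a)+(8*y)))+(4*y))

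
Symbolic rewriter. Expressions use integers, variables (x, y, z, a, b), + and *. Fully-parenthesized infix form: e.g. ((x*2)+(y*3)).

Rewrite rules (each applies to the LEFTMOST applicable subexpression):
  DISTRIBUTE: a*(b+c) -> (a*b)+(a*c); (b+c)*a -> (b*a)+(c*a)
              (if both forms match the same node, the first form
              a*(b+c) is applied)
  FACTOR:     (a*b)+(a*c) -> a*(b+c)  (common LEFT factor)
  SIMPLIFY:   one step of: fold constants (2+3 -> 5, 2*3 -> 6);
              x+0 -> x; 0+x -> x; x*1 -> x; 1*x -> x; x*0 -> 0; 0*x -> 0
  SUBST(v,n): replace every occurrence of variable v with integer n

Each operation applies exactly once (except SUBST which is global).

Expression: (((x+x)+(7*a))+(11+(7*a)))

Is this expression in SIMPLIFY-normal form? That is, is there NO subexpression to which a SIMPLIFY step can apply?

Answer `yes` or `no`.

Answer: yes

Derivation:
Expression: (((x+x)+(7*a))+(11+(7*a)))
Scanning for simplifiable subexpressions (pre-order)...
  at root: (((x+x)+(7*a))+(11+(7*a))) (not simplifiable)
  at L: ((x+x)+(7*a)) (not simplifiable)
  at LL: (x+x) (not simplifiable)
  at LR: (7*a) (not simplifiable)
  at R: (11+(7*a)) (not simplifiable)
  at RR: (7*a) (not simplifiable)
Result: no simplifiable subexpression found -> normal form.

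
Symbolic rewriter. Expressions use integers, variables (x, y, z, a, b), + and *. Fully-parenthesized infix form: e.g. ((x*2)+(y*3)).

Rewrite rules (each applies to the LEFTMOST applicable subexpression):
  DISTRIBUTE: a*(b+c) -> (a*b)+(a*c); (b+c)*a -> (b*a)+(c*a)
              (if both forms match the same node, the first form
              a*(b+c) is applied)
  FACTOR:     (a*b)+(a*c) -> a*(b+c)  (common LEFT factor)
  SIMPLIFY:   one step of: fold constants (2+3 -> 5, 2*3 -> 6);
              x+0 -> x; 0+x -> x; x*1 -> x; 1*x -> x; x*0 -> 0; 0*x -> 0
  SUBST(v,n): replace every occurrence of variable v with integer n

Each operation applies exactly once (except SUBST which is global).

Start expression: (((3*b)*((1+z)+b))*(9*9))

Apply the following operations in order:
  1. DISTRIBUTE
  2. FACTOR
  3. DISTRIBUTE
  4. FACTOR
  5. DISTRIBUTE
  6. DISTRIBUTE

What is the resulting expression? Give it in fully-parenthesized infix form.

Answer: ((((3*b)*(1+z))*(9*9))+(((3*b)*b)*(9*9)))

Derivation:
Start: (((3*b)*((1+z)+b))*(9*9))
Apply DISTRIBUTE at L (target: ((3*b)*((1+z)+b))): (((3*b)*((1+z)+b))*(9*9)) -> ((((3*b)*(1+z))+((3*b)*b))*(9*9))
Apply FACTOR at L (target: (((3*b)*(1+z))+((3*b)*b))): ((((3*b)*(1+z))+((3*b)*b))*(9*9)) -> (((3*b)*((1+z)+b))*(9*9))
Apply DISTRIBUTE at L (target: ((3*b)*((1+z)+b))): (((3*b)*((1+z)+b))*(9*9)) -> ((((3*b)*(1+z))+((3*b)*b))*(9*9))
Apply FACTOR at L (target: (((3*b)*(1+z))+((3*b)*b))): ((((3*b)*(1+z))+((3*b)*b))*(9*9)) -> (((3*b)*((1+z)+b))*(9*9))
Apply DISTRIBUTE at L (target: ((3*b)*((1+z)+b))): (((3*b)*((1+z)+b))*(9*9)) -> ((((3*b)*(1+z))+((3*b)*b))*(9*9))
Apply DISTRIBUTE at root (target: ((((3*b)*(1+z))+((3*b)*b))*(9*9))): ((((3*b)*(1+z))+((3*b)*b))*(9*9)) -> ((((3*b)*(1+z))*(9*9))+(((3*b)*b)*(9*9)))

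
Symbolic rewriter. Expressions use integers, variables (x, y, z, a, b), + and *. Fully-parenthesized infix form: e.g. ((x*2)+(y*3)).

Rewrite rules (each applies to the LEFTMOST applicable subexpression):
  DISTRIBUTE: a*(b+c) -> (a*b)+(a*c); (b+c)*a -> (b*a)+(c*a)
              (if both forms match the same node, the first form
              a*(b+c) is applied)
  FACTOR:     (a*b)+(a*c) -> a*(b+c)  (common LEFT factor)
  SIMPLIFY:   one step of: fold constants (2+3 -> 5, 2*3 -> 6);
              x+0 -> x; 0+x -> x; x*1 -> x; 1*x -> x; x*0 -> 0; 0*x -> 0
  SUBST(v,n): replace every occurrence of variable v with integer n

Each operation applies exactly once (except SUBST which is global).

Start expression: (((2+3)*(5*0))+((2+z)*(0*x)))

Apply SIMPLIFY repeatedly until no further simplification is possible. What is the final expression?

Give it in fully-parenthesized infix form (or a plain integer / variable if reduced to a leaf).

Answer: 0

Derivation:
Start: (((2+3)*(5*0))+((2+z)*(0*x)))
Step 1: at LL: (2+3) -> 5; overall: (((2+3)*(5*0))+((2+z)*(0*x))) -> ((5*(5*0))+((2+z)*(0*x)))
Step 2: at LR: (5*0) -> 0; overall: ((5*(5*0))+((2+z)*(0*x))) -> ((5*0)+((2+z)*(0*x)))
Step 3: at L: (5*0) -> 0; overall: ((5*0)+((2+z)*(0*x))) -> (0+((2+z)*(0*x)))
Step 4: at root: (0+((2+z)*(0*x))) -> ((2+z)*(0*x)); overall: (0+((2+z)*(0*x))) -> ((2+z)*(0*x))
Step 5: at R: (0*x) -> 0; overall: ((2+z)*(0*x)) -> ((2+z)*0)
Step 6: at root: ((2+z)*0) -> 0; overall: ((2+z)*0) -> 0
Fixed point: 0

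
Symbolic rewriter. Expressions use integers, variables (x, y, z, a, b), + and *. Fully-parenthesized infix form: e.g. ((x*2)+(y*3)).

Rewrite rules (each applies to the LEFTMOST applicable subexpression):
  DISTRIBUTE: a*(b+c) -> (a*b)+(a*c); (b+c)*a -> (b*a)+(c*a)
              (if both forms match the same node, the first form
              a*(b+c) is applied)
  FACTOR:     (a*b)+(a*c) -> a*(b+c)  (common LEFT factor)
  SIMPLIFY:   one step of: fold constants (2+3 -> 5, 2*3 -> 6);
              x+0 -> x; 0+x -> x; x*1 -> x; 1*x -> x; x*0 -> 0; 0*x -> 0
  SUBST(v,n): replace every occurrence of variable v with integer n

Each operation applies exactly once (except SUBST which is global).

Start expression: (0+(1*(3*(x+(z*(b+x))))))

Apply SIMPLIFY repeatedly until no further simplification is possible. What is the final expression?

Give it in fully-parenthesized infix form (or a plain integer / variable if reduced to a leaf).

Start: (0+(1*(3*(x+(z*(b+x))))))
Step 1: at root: (0+(1*(3*(x+(z*(b+x)))))) -> (1*(3*(x+(z*(b+x))))); overall: (0+(1*(3*(x+(z*(b+x)))))) -> (1*(3*(x+(z*(b+x)))))
Step 2: at root: (1*(3*(x+(z*(b+x))))) -> (3*(x+(z*(b+x)))); overall: (1*(3*(x+(z*(b+x))))) -> (3*(x+(z*(b+x))))
Fixed point: (3*(x+(z*(b+x))))

Answer: (3*(x+(z*(b+x))))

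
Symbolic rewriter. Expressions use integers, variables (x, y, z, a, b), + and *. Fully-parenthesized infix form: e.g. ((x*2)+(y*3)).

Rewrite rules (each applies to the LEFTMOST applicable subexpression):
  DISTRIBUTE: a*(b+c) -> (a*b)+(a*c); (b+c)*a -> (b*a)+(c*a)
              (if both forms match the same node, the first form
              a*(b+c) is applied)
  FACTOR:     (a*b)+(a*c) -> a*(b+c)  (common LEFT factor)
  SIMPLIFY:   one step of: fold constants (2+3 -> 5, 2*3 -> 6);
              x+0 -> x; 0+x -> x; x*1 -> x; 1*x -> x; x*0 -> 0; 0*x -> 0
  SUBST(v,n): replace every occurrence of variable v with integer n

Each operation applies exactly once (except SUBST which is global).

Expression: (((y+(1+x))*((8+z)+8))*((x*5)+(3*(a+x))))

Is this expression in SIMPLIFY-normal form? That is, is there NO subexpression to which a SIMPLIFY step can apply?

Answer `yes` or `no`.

Answer: yes

Derivation:
Expression: (((y+(1+x))*((8+z)+8))*((x*5)+(3*(a+x))))
Scanning for simplifiable subexpressions (pre-order)...
  at root: (((y+(1+x))*((8+z)+8))*((x*5)+(3*(a+x)))) (not simplifiable)
  at L: ((y+(1+x))*((8+z)+8)) (not simplifiable)
  at LL: (y+(1+x)) (not simplifiable)
  at LLR: (1+x) (not simplifiable)
  at LR: ((8+z)+8) (not simplifiable)
  at LRL: (8+z) (not simplifiable)
  at R: ((x*5)+(3*(a+x))) (not simplifiable)
  at RL: (x*5) (not simplifiable)
  at RR: (3*(a+x)) (not simplifiable)
  at RRR: (a+x) (not simplifiable)
Result: no simplifiable subexpression found -> normal form.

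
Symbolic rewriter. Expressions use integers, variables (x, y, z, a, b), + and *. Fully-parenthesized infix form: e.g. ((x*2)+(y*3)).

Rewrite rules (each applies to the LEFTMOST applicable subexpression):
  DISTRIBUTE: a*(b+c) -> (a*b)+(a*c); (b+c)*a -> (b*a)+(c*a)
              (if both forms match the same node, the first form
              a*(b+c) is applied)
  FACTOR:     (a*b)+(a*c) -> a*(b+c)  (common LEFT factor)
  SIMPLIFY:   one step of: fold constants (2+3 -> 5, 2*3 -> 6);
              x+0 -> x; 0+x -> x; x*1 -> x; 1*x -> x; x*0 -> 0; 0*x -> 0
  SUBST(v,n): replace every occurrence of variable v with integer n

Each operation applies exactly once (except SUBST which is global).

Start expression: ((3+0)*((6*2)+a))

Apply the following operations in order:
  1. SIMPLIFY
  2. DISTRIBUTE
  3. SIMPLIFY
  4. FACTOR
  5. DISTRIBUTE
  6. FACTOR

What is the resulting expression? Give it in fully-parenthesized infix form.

Answer: (3*(12+a))

Derivation:
Start: ((3+0)*((6*2)+a))
Apply SIMPLIFY at L (target: (3+0)): ((3+0)*((6*2)+a)) -> (3*((6*2)+a))
Apply DISTRIBUTE at root (target: (3*((6*2)+a))): (3*((6*2)+a)) -> ((3*(6*2))+(3*a))
Apply SIMPLIFY at LR (target: (6*2)): ((3*(6*2))+(3*a)) -> ((3*12)+(3*a))
Apply FACTOR at root (target: ((3*12)+(3*a))): ((3*12)+(3*a)) -> (3*(12+a))
Apply DISTRIBUTE at root (target: (3*(12+a))): (3*(12+a)) -> ((3*12)+(3*a))
Apply FACTOR at root (target: ((3*12)+(3*a))): ((3*12)+(3*a)) -> (3*(12+a))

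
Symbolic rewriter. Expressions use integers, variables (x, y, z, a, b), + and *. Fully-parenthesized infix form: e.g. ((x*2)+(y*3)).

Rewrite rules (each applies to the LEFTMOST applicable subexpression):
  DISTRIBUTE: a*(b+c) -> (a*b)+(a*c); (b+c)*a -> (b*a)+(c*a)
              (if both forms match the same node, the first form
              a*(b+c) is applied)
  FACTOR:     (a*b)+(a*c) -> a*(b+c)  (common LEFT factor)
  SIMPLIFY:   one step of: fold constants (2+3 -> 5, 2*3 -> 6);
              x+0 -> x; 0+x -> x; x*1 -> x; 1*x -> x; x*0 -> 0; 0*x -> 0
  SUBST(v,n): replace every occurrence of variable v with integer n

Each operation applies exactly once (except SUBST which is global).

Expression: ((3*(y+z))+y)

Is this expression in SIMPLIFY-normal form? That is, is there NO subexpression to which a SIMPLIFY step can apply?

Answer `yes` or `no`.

Expression: ((3*(y+z))+y)
Scanning for simplifiable subexpressions (pre-order)...
  at root: ((3*(y+z))+y) (not simplifiable)
  at L: (3*(y+z)) (not simplifiable)
  at LR: (y+z) (not simplifiable)
Result: no simplifiable subexpression found -> normal form.

Answer: yes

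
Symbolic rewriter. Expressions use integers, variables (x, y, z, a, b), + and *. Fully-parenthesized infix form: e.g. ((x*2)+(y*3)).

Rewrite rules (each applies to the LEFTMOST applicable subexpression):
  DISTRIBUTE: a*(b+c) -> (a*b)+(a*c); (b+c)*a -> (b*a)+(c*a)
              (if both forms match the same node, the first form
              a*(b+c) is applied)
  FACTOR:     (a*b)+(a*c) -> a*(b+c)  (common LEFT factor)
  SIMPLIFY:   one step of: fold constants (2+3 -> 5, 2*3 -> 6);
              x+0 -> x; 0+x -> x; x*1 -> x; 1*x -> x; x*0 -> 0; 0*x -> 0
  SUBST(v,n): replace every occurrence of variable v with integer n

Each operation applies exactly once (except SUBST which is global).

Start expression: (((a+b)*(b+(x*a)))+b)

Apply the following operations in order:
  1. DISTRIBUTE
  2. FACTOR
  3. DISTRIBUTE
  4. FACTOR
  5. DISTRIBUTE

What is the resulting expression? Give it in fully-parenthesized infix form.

Answer: ((((a+b)*b)+((a+b)*(x*a)))+b)

Derivation:
Start: (((a+b)*(b+(x*a)))+b)
Apply DISTRIBUTE at L (target: ((a+b)*(b+(x*a)))): (((a+b)*(b+(x*a)))+b) -> ((((a+b)*b)+((a+b)*(x*a)))+b)
Apply FACTOR at L (target: (((a+b)*b)+((a+b)*(x*a)))): ((((a+b)*b)+((a+b)*(x*a)))+b) -> (((a+b)*(b+(x*a)))+b)
Apply DISTRIBUTE at L (target: ((a+b)*(b+(x*a)))): (((a+b)*(b+(x*a)))+b) -> ((((a+b)*b)+((a+b)*(x*a)))+b)
Apply FACTOR at L (target: (((a+b)*b)+((a+b)*(x*a)))): ((((a+b)*b)+((a+b)*(x*a)))+b) -> (((a+b)*(b+(x*a)))+b)
Apply DISTRIBUTE at L (target: ((a+b)*(b+(x*a)))): (((a+b)*(b+(x*a)))+b) -> ((((a+b)*b)+((a+b)*(x*a)))+b)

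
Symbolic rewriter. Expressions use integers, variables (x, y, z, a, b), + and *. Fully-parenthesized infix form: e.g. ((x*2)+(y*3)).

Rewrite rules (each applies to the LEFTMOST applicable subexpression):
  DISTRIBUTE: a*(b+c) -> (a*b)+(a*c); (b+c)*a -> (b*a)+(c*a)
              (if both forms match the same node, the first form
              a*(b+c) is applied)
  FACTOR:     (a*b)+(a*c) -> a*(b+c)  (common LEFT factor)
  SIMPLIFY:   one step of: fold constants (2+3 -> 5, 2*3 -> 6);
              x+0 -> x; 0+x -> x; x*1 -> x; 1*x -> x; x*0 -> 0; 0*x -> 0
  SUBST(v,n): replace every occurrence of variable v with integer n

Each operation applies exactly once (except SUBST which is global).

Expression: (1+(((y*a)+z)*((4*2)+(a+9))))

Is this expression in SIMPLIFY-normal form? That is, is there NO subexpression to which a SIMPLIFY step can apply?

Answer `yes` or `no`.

Answer: no

Derivation:
Expression: (1+(((y*a)+z)*((4*2)+(a+9))))
Scanning for simplifiable subexpressions (pre-order)...
  at root: (1+(((y*a)+z)*((4*2)+(a+9)))) (not simplifiable)
  at R: (((y*a)+z)*((4*2)+(a+9))) (not simplifiable)
  at RL: ((y*a)+z) (not simplifiable)
  at RLL: (y*a) (not simplifiable)
  at RR: ((4*2)+(a+9)) (not simplifiable)
  at RRL: (4*2) (SIMPLIFIABLE)
  at RRR: (a+9) (not simplifiable)
Found simplifiable subexpr at path RRL: (4*2)
One SIMPLIFY step would give: (1+(((y*a)+z)*(8+(a+9))))
-> NOT in normal form.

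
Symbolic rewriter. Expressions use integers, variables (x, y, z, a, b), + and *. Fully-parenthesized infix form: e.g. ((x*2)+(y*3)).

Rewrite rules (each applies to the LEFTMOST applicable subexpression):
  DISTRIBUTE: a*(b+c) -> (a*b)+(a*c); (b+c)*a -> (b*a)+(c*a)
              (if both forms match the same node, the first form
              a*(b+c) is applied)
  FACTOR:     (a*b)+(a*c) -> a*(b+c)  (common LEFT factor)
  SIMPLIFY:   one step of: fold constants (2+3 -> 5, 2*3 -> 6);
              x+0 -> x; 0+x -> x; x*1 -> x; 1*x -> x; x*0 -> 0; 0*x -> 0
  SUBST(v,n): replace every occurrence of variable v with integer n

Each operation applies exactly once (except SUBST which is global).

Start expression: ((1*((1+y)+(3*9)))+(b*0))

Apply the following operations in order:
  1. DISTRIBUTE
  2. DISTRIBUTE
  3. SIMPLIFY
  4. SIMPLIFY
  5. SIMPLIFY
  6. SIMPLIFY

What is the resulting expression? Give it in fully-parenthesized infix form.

Answer: (((1+y)+27)+(b*0))

Derivation:
Start: ((1*((1+y)+(3*9)))+(b*0))
Apply DISTRIBUTE at L (target: (1*((1+y)+(3*9)))): ((1*((1+y)+(3*9)))+(b*0)) -> (((1*(1+y))+(1*(3*9)))+(b*0))
Apply DISTRIBUTE at LL (target: (1*(1+y))): (((1*(1+y))+(1*(3*9)))+(b*0)) -> ((((1*1)+(1*y))+(1*(3*9)))+(b*0))
Apply SIMPLIFY at LLL (target: (1*1)): ((((1*1)+(1*y))+(1*(3*9)))+(b*0)) -> (((1+(1*y))+(1*(3*9)))+(b*0))
Apply SIMPLIFY at LLR (target: (1*y)): (((1+(1*y))+(1*(3*9)))+(b*0)) -> (((1+y)+(1*(3*9)))+(b*0))
Apply SIMPLIFY at LR (target: (1*(3*9))): (((1+y)+(1*(3*9)))+(b*0)) -> (((1+y)+(3*9))+(b*0))
Apply SIMPLIFY at LR (target: (3*9)): (((1+y)+(3*9))+(b*0)) -> (((1+y)+27)+(b*0))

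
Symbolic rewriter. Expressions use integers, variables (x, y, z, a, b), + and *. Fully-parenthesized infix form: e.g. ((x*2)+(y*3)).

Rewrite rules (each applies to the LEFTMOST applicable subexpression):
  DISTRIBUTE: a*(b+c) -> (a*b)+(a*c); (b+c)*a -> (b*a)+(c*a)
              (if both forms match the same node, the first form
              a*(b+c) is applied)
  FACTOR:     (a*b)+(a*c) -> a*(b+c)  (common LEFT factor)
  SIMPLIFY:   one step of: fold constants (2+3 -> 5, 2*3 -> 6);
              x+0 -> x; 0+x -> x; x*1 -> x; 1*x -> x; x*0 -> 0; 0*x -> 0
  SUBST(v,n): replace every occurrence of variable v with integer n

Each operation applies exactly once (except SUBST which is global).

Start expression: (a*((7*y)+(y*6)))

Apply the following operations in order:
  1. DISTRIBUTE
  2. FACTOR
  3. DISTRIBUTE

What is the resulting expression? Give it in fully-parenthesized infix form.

Start: (a*((7*y)+(y*6)))
Apply DISTRIBUTE at root (target: (a*((7*y)+(y*6)))): (a*((7*y)+(y*6))) -> ((a*(7*y))+(a*(y*6)))
Apply FACTOR at root (target: ((a*(7*y))+(a*(y*6)))): ((a*(7*y))+(a*(y*6))) -> (a*((7*y)+(y*6)))
Apply DISTRIBUTE at root (target: (a*((7*y)+(y*6)))): (a*((7*y)+(y*6))) -> ((a*(7*y))+(a*(y*6)))

Answer: ((a*(7*y))+(a*(y*6)))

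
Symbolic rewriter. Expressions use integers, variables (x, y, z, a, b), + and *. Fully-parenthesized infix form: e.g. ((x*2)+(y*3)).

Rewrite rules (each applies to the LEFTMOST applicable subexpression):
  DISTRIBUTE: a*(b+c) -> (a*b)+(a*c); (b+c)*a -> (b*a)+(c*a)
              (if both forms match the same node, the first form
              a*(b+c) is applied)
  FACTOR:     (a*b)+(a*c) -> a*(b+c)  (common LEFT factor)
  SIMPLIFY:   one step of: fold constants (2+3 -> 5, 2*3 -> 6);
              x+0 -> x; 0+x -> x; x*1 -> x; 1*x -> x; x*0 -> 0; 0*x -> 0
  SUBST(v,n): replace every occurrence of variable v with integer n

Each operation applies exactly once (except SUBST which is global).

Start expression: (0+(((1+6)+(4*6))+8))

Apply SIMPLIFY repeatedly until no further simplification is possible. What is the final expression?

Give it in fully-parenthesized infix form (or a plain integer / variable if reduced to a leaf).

Answer: 39

Derivation:
Start: (0+(((1+6)+(4*6))+8))
Step 1: at root: (0+(((1+6)+(4*6))+8)) -> (((1+6)+(4*6))+8); overall: (0+(((1+6)+(4*6))+8)) -> (((1+6)+(4*6))+8)
Step 2: at LL: (1+6) -> 7; overall: (((1+6)+(4*6))+8) -> ((7+(4*6))+8)
Step 3: at LR: (4*6) -> 24; overall: ((7+(4*6))+8) -> ((7+24)+8)
Step 4: at L: (7+24) -> 31; overall: ((7+24)+8) -> (31+8)
Step 5: at root: (31+8) -> 39; overall: (31+8) -> 39
Fixed point: 39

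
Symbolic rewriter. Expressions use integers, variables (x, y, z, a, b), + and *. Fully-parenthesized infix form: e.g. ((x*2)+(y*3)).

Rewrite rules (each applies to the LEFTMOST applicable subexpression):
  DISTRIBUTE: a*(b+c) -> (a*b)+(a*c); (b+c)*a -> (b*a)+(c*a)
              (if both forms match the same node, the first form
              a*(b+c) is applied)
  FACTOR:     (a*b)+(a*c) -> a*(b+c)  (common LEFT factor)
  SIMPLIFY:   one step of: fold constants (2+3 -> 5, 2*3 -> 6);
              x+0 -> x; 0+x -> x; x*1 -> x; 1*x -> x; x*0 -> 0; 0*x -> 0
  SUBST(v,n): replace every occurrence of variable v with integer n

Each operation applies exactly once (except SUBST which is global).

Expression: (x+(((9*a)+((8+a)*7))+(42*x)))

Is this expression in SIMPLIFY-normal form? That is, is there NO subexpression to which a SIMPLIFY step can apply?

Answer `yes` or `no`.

Answer: yes

Derivation:
Expression: (x+(((9*a)+((8+a)*7))+(42*x)))
Scanning for simplifiable subexpressions (pre-order)...
  at root: (x+(((9*a)+((8+a)*7))+(42*x))) (not simplifiable)
  at R: (((9*a)+((8+a)*7))+(42*x)) (not simplifiable)
  at RL: ((9*a)+((8+a)*7)) (not simplifiable)
  at RLL: (9*a) (not simplifiable)
  at RLR: ((8+a)*7) (not simplifiable)
  at RLRL: (8+a) (not simplifiable)
  at RR: (42*x) (not simplifiable)
Result: no simplifiable subexpression found -> normal form.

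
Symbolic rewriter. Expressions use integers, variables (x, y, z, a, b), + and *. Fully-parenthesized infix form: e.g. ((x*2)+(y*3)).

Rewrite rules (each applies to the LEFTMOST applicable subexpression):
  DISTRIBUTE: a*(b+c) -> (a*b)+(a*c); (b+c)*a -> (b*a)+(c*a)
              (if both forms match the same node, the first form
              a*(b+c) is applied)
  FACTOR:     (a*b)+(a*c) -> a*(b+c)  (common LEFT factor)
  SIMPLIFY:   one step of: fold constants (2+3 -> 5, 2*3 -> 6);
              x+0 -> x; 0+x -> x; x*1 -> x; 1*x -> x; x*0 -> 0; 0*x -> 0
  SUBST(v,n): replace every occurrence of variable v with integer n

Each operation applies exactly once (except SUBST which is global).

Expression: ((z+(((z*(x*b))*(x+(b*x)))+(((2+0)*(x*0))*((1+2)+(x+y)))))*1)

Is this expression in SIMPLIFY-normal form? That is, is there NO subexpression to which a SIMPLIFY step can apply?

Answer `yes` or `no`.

Expression: ((z+(((z*(x*b))*(x+(b*x)))+(((2+0)*(x*0))*((1+2)+(x+y)))))*1)
Scanning for simplifiable subexpressions (pre-order)...
  at root: ((z+(((z*(x*b))*(x+(b*x)))+(((2+0)*(x*0))*((1+2)+(x+y)))))*1) (SIMPLIFIABLE)
  at L: (z+(((z*(x*b))*(x+(b*x)))+(((2+0)*(x*0))*((1+2)+(x+y))))) (not simplifiable)
  at LR: (((z*(x*b))*(x+(b*x)))+(((2+0)*(x*0))*((1+2)+(x+y)))) (not simplifiable)
  at LRL: ((z*(x*b))*(x+(b*x))) (not simplifiable)
  at LRLL: (z*(x*b)) (not simplifiable)
  at LRLLR: (x*b) (not simplifiable)
  at LRLR: (x+(b*x)) (not simplifiable)
  at LRLRR: (b*x) (not simplifiable)
  at LRR: (((2+0)*(x*0))*((1+2)+(x+y))) (not simplifiable)
  at LRRL: ((2+0)*(x*0)) (not simplifiable)
  at LRRLL: (2+0) (SIMPLIFIABLE)
  at LRRLR: (x*0) (SIMPLIFIABLE)
  at LRRR: ((1+2)+(x+y)) (not simplifiable)
  at LRRRL: (1+2) (SIMPLIFIABLE)
  at LRRRR: (x+y) (not simplifiable)
Found simplifiable subexpr at path root: ((z+(((z*(x*b))*(x+(b*x)))+(((2+0)*(x*0))*((1+2)+(x+y)))))*1)
One SIMPLIFY step would give: (z+(((z*(x*b))*(x+(b*x)))+(((2+0)*(x*0))*((1+2)+(x+y)))))
-> NOT in normal form.

Answer: no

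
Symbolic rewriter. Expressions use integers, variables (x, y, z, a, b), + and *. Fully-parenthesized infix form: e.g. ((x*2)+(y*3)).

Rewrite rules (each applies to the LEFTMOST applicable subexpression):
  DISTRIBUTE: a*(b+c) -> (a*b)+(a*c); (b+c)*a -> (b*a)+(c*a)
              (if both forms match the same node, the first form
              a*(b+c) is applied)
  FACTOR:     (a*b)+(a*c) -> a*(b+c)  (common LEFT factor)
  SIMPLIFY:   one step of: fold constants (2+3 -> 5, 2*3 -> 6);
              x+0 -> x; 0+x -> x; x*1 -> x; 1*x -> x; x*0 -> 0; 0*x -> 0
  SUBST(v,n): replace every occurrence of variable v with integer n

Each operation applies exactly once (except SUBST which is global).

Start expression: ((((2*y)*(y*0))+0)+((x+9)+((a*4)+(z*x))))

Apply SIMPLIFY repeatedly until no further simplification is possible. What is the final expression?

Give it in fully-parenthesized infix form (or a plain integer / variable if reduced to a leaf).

Answer: ((x+9)+((a*4)+(z*x)))

Derivation:
Start: ((((2*y)*(y*0))+0)+((x+9)+((a*4)+(z*x))))
Step 1: at L: (((2*y)*(y*0))+0) -> ((2*y)*(y*0)); overall: ((((2*y)*(y*0))+0)+((x+9)+((a*4)+(z*x)))) -> (((2*y)*(y*0))+((x+9)+((a*4)+(z*x))))
Step 2: at LR: (y*0) -> 0; overall: (((2*y)*(y*0))+((x+9)+((a*4)+(z*x)))) -> (((2*y)*0)+((x+9)+((a*4)+(z*x))))
Step 3: at L: ((2*y)*0) -> 0; overall: (((2*y)*0)+((x+9)+((a*4)+(z*x)))) -> (0+((x+9)+((a*4)+(z*x))))
Step 4: at root: (0+((x+9)+((a*4)+(z*x)))) -> ((x+9)+((a*4)+(z*x))); overall: (0+((x+9)+((a*4)+(z*x)))) -> ((x+9)+((a*4)+(z*x)))
Fixed point: ((x+9)+((a*4)+(z*x)))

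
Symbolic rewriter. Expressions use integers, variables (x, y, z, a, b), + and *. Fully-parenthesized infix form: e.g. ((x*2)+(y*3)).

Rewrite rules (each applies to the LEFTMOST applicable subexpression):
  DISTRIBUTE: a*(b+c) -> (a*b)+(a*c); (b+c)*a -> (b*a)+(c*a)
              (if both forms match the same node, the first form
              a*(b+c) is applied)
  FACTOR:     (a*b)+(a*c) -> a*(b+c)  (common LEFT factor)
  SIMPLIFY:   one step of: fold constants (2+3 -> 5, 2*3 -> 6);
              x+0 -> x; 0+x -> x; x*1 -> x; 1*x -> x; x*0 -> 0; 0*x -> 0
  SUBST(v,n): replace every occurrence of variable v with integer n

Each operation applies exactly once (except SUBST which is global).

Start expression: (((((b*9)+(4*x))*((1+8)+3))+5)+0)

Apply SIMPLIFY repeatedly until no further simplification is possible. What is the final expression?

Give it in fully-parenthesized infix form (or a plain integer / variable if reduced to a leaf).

Answer: ((((b*9)+(4*x))*12)+5)

Derivation:
Start: (((((b*9)+(4*x))*((1+8)+3))+5)+0)
Step 1: at root: (((((b*9)+(4*x))*((1+8)+3))+5)+0) -> ((((b*9)+(4*x))*((1+8)+3))+5); overall: (((((b*9)+(4*x))*((1+8)+3))+5)+0) -> ((((b*9)+(4*x))*((1+8)+3))+5)
Step 2: at LRL: (1+8) -> 9; overall: ((((b*9)+(4*x))*((1+8)+3))+5) -> ((((b*9)+(4*x))*(9+3))+5)
Step 3: at LR: (9+3) -> 12; overall: ((((b*9)+(4*x))*(9+3))+5) -> ((((b*9)+(4*x))*12)+5)
Fixed point: ((((b*9)+(4*x))*12)+5)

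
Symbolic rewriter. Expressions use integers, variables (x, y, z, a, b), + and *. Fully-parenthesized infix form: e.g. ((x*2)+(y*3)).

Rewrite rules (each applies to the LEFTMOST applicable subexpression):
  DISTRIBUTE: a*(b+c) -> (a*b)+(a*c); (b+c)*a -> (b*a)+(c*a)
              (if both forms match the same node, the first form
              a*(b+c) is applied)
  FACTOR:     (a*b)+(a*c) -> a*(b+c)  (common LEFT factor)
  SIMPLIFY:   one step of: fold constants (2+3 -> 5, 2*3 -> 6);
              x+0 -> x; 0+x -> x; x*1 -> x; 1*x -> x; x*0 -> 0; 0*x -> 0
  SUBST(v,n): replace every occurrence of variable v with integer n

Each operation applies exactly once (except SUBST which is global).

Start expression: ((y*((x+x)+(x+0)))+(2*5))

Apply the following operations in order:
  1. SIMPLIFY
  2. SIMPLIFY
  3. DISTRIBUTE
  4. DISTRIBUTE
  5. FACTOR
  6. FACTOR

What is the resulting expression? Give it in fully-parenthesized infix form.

Answer: ((y*((x+x)+x))+10)

Derivation:
Start: ((y*((x+x)+(x+0)))+(2*5))
Apply SIMPLIFY at LRR (target: (x+0)): ((y*((x+x)+(x+0)))+(2*5)) -> ((y*((x+x)+x))+(2*5))
Apply SIMPLIFY at R (target: (2*5)): ((y*((x+x)+x))+(2*5)) -> ((y*((x+x)+x))+10)
Apply DISTRIBUTE at L (target: (y*((x+x)+x))): ((y*((x+x)+x))+10) -> (((y*(x+x))+(y*x))+10)
Apply DISTRIBUTE at LL (target: (y*(x+x))): (((y*(x+x))+(y*x))+10) -> ((((y*x)+(y*x))+(y*x))+10)
Apply FACTOR at LL (target: ((y*x)+(y*x))): ((((y*x)+(y*x))+(y*x))+10) -> (((y*(x+x))+(y*x))+10)
Apply FACTOR at L (target: ((y*(x+x))+(y*x))): (((y*(x+x))+(y*x))+10) -> ((y*((x+x)+x))+10)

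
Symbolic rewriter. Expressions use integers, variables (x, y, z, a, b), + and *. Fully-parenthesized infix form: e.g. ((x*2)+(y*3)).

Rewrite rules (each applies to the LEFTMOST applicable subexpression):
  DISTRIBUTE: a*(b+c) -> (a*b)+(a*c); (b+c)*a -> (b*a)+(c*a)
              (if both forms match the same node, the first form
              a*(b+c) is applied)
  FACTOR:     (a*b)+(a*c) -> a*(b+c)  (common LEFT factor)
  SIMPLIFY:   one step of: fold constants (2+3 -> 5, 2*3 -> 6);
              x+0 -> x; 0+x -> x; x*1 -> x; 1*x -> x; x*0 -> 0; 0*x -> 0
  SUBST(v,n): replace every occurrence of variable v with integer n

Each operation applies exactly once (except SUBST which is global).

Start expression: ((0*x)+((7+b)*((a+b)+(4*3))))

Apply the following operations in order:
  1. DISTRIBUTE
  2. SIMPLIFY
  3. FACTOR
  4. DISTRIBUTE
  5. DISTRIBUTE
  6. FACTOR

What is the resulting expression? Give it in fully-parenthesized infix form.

Answer: (0+(((7+b)*(a+b))+((7+b)*(4*3))))

Derivation:
Start: ((0*x)+((7+b)*((a+b)+(4*3))))
Apply DISTRIBUTE at R (target: ((7+b)*((a+b)+(4*3)))): ((0*x)+((7+b)*((a+b)+(4*3)))) -> ((0*x)+(((7+b)*(a+b))+((7+b)*(4*3))))
Apply SIMPLIFY at L (target: (0*x)): ((0*x)+(((7+b)*(a+b))+((7+b)*(4*3)))) -> (0+(((7+b)*(a+b))+((7+b)*(4*3))))
Apply FACTOR at R (target: (((7+b)*(a+b))+((7+b)*(4*3)))): (0+(((7+b)*(a+b))+((7+b)*(4*3)))) -> (0+((7+b)*((a+b)+(4*3))))
Apply DISTRIBUTE at R (target: ((7+b)*((a+b)+(4*3)))): (0+((7+b)*((a+b)+(4*3)))) -> (0+(((7+b)*(a+b))+((7+b)*(4*3))))
Apply DISTRIBUTE at RL (target: ((7+b)*(a+b))): (0+(((7+b)*(a+b))+((7+b)*(4*3)))) -> (0+((((7+b)*a)+((7+b)*b))+((7+b)*(4*3))))
Apply FACTOR at RL (target: (((7+b)*a)+((7+b)*b))): (0+((((7+b)*a)+((7+b)*b))+((7+b)*(4*3)))) -> (0+(((7+b)*(a+b))+((7+b)*(4*3))))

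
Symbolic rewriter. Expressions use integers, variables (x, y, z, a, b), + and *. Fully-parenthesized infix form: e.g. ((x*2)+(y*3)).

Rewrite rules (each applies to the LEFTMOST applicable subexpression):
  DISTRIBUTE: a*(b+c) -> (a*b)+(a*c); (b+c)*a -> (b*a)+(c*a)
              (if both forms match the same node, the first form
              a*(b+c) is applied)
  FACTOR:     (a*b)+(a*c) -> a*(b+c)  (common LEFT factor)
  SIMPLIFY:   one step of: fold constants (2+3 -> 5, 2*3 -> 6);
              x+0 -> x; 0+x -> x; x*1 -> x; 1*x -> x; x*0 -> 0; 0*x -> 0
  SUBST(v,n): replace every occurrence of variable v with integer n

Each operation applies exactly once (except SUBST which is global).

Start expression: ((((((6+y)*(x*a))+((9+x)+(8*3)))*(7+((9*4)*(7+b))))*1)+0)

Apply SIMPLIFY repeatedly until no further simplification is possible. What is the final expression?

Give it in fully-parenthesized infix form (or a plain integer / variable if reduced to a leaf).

Answer: ((((6+y)*(x*a))+((9+x)+24))*(7+(36*(7+b))))

Derivation:
Start: ((((((6+y)*(x*a))+((9+x)+(8*3)))*(7+((9*4)*(7+b))))*1)+0)
Step 1: at root: ((((((6+y)*(x*a))+((9+x)+(8*3)))*(7+((9*4)*(7+b))))*1)+0) -> (((((6+y)*(x*a))+((9+x)+(8*3)))*(7+((9*4)*(7+b))))*1); overall: ((((((6+y)*(x*a))+((9+x)+(8*3)))*(7+((9*4)*(7+b))))*1)+0) -> (((((6+y)*(x*a))+((9+x)+(8*3)))*(7+((9*4)*(7+b))))*1)
Step 2: at root: (((((6+y)*(x*a))+((9+x)+(8*3)))*(7+((9*4)*(7+b))))*1) -> ((((6+y)*(x*a))+((9+x)+(8*3)))*(7+((9*4)*(7+b)))); overall: (((((6+y)*(x*a))+((9+x)+(8*3)))*(7+((9*4)*(7+b))))*1) -> ((((6+y)*(x*a))+((9+x)+(8*3)))*(7+((9*4)*(7+b))))
Step 3: at LRR: (8*3) -> 24; overall: ((((6+y)*(x*a))+((9+x)+(8*3)))*(7+((9*4)*(7+b)))) -> ((((6+y)*(x*a))+((9+x)+24))*(7+((9*4)*(7+b))))
Step 4: at RRL: (9*4) -> 36; overall: ((((6+y)*(x*a))+((9+x)+24))*(7+((9*4)*(7+b)))) -> ((((6+y)*(x*a))+((9+x)+24))*(7+(36*(7+b))))
Fixed point: ((((6+y)*(x*a))+((9+x)+24))*(7+(36*(7+b))))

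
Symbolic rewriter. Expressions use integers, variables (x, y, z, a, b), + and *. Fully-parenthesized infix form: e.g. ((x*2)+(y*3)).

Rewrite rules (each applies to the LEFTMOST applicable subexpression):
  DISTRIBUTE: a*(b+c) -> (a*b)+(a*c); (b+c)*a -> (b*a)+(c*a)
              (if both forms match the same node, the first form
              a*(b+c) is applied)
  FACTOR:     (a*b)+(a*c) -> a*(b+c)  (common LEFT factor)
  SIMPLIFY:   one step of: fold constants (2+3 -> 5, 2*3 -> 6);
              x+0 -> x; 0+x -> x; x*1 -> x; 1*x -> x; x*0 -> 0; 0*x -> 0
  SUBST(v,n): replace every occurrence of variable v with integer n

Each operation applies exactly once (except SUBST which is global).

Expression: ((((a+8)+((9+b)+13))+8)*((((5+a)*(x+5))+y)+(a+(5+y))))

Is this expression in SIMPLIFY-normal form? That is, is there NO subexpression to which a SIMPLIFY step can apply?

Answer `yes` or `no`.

Answer: yes

Derivation:
Expression: ((((a+8)+((9+b)+13))+8)*((((5+a)*(x+5))+y)+(a+(5+y))))
Scanning for simplifiable subexpressions (pre-order)...
  at root: ((((a+8)+((9+b)+13))+8)*((((5+a)*(x+5))+y)+(a+(5+y)))) (not simplifiable)
  at L: (((a+8)+((9+b)+13))+8) (not simplifiable)
  at LL: ((a+8)+((9+b)+13)) (not simplifiable)
  at LLL: (a+8) (not simplifiable)
  at LLR: ((9+b)+13) (not simplifiable)
  at LLRL: (9+b) (not simplifiable)
  at R: ((((5+a)*(x+5))+y)+(a+(5+y))) (not simplifiable)
  at RL: (((5+a)*(x+5))+y) (not simplifiable)
  at RLL: ((5+a)*(x+5)) (not simplifiable)
  at RLLL: (5+a) (not simplifiable)
  at RLLR: (x+5) (not simplifiable)
  at RR: (a+(5+y)) (not simplifiable)
  at RRR: (5+y) (not simplifiable)
Result: no simplifiable subexpression found -> normal form.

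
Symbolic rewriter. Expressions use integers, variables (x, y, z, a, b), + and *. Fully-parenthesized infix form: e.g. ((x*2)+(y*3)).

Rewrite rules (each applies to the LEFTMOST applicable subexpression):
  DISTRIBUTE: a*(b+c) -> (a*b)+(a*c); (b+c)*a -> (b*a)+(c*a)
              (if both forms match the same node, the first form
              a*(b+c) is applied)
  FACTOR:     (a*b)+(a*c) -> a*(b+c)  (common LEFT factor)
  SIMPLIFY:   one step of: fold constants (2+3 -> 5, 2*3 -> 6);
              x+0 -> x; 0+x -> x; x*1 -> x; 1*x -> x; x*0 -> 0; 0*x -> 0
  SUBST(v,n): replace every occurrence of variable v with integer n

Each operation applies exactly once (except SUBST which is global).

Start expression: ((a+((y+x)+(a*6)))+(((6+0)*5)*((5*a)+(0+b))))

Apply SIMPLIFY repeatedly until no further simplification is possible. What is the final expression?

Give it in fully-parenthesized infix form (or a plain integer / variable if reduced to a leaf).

Answer: ((a+((y+x)+(a*6)))+(30*((5*a)+b)))

Derivation:
Start: ((a+((y+x)+(a*6)))+(((6+0)*5)*((5*a)+(0+b))))
Step 1: at RLL: (6+0) -> 6; overall: ((a+((y+x)+(a*6)))+(((6+0)*5)*((5*a)+(0+b)))) -> ((a+((y+x)+(a*6)))+((6*5)*((5*a)+(0+b))))
Step 2: at RL: (6*5) -> 30; overall: ((a+((y+x)+(a*6)))+((6*5)*((5*a)+(0+b)))) -> ((a+((y+x)+(a*6)))+(30*((5*a)+(0+b))))
Step 3: at RRR: (0+b) -> b; overall: ((a+((y+x)+(a*6)))+(30*((5*a)+(0+b)))) -> ((a+((y+x)+(a*6)))+(30*((5*a)+b)))
Fixed point: ((a+((y+x)+(a*6)))+(30*((5*a)+b)))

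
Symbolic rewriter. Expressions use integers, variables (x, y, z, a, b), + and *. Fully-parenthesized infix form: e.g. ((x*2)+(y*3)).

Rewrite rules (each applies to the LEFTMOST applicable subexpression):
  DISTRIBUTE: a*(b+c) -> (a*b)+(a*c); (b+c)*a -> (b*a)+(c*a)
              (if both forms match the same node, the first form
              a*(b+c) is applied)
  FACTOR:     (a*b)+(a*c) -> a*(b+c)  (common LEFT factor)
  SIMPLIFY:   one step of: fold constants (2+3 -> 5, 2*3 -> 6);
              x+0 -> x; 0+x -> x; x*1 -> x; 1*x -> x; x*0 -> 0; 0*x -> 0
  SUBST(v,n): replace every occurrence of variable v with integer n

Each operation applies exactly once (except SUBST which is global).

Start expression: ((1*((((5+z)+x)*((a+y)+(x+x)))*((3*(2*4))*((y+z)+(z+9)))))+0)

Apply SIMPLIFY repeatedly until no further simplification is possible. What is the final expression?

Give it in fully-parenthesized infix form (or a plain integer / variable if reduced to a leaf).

Answer: ((((5+z)+x)*((a+y)+(x+x)))*(24*((y+z)+(z+9))))

Derivation:
Start: ((1*((((5+z)+x)*((a+y)+(x+x)))*((3*(2*4))*((y+z)+(z+9)))))+0)
Step 1: at root: ((1*((((5+z)+x)*((a+y)+(x+x)))*((3*(2*4))*((y+z)+(z+9)))))+0) -> (1*((((5+z)+x)*((a+y)+(x+x)))*((3*(2*4))*((y+z)+(z+9))))); overall: ((1*((((5+z)+x)*((a+y)+(x+x)))*((3*(2*4))*((y+z)+(z+9)))))+0) -> (1*((((5+z)+x)*((a+y)+(x+x)))*((3*(2*4))*((y+z)+(z+9)))))
Step 2: at root: (1*((((5+z)+x)*((a+y)+(x+x)))*((3*(2*4))*((y+z)+(z+9))))) -> ((((5+z)+x)*((a+y)+(x+x)))*((3*(2*4))*((y+z)+(z+9)))); overall: (1*((((5+z)+x)*((a+y)+(x+x)))*((3*(2*4))*((y+z)+(z+9))))) -> ((((5+z)+x)*((a+y)+(x+x)))*((3*(2*4))*((y+z)+(z+9))))
Step 3: at RLR: (2*4) -> 8; overall: ((((5+z)+x)*((a+y)+(x+x)))*((3*(2*4))*((y+z)+(z+9)))) -> ((((5+z)+x)*((a+y)+(x+x)))*((3*8)*((y+z)+(z+9))))
Step 4: at RL: (3*8) -> 24; overall: ((((5+z)+x)*((a+y)+(x+x)))*((3*8)*((y+z)+(z+9)))) -> ((((5+z)+x)*((a+y)+(x+x)))*(24*((y+z)+(z+9))))
Fixed point: ((((5+z)+x)*((a+y)+(x+x)))*(24*((y+z)+(z+9))))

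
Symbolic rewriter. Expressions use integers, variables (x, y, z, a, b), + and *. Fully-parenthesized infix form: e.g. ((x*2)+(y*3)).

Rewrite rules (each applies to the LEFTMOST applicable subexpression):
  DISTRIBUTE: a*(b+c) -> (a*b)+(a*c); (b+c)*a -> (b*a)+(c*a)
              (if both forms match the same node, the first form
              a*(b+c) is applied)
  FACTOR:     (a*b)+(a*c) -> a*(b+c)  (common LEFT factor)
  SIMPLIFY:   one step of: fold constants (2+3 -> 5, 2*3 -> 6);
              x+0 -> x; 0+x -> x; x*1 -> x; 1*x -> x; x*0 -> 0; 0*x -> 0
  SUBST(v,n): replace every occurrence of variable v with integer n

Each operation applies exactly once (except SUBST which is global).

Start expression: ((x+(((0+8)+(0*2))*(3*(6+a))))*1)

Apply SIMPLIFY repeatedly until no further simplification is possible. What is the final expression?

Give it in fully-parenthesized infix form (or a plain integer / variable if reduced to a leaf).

Answer: (x+(8*(3*(6+a))))

Derivation:
Start: ((x+(((0+8)+(0*2))*(3*(6+a))))*1)
Step 1: at root: ((x+(((0+8)+(0*2))*(3*(6+a))))*1) -> (x+(((0+8)+(0*2))*(3*(6+a)))); overall: ((x+(((0+8)+(0*2))*(3*(6+a))))*1) -> (x+(((0+8)+(0*2))*(3*(6+a))))
Step 2: at RLL: (0+8) -> 8; overall: (x+(((0+8)+(0*2))*(3*(6+a)))) -> (x+((8+(0*2))*(3*(6+a))))
Step 3: at RLR: (0*2) -> 0; overall: (x+((8+(0*2))*(3*(6+a)))) -> (x+((8+0)*(3*(6+a))))
Step 4: at RL: (8+0) -> 8; overall: (x+((8+0)*(3*(6+a)))) -> (x+(8*(3*(6+a))))
Fixed point: (x+(8*(3*(6+a))))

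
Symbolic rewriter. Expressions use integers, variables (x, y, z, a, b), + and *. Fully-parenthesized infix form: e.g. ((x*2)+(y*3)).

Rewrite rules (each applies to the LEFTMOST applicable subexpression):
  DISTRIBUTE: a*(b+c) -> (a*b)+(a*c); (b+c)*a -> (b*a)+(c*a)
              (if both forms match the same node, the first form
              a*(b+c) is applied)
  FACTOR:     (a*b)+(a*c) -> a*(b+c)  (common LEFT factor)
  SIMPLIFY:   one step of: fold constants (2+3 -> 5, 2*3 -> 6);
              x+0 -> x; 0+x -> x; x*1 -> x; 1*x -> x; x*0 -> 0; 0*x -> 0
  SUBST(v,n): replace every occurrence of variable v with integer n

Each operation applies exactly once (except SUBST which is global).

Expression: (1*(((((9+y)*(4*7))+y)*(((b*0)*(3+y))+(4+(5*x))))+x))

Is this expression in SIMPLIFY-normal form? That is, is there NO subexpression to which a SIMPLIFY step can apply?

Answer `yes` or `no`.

Expression: (1*(((((9+y)*(4*7))+y)*(((b*0)*(3+y))+(4+(5*x))))+x))
Scanning for simplifiable subexpressions (pre-order)...
  at root: (1*(((((9+y)*(4*7))+y)*(((b*0)*(3+y))+(4+(5*x))))+x)) (SIMPLIFIABLE)
  at R: (((((9+y)*(4*7))+y)*(((b*0)*(3+y))+(4+(5*x))))+x) (not simplifiable)
  at RL: ((((9+y)*(4*7))+y)*(((b*0)*(3+y))+(4+(5*x)))) (not simplifiable)
  at RLL: (((9+y)*(4*7))+y) (not simplifiable)
  at RLLL: ((9+y)*(4*7)) (not simplifiable)
  at RLLLL: (9+y) (not simplifiable)
  at RLLLR: (4*7) (SIMPLIFIABLE)
  at RLR: (((b*0)*(3+y))+(4+(5*x))) (not simplifiable)
  at RLRL: ((b*0)*(3+y)) (not simplifiable)
  at RLRLL: (b*0) (SIMPLIFIABLE)
  at RLRLR: (3+y) (not simplifiable)
  at RLRR: (4+(5*x)) (not simplifiable)
  at RLRRR: (5*x) (not simplifiable)
Found simplifiable subexpr at path root: (1*(((((9+y)*(4*7))+y)*(((b*0)*(3+y))+(4+(5*x))))+x))
One SIMPLIFY step would give: (((((9+y)*(4*7))+y)*(((b*0)*(3+y))+(4+(5*x))))+x)
-> NOT in normal form.

Answer: no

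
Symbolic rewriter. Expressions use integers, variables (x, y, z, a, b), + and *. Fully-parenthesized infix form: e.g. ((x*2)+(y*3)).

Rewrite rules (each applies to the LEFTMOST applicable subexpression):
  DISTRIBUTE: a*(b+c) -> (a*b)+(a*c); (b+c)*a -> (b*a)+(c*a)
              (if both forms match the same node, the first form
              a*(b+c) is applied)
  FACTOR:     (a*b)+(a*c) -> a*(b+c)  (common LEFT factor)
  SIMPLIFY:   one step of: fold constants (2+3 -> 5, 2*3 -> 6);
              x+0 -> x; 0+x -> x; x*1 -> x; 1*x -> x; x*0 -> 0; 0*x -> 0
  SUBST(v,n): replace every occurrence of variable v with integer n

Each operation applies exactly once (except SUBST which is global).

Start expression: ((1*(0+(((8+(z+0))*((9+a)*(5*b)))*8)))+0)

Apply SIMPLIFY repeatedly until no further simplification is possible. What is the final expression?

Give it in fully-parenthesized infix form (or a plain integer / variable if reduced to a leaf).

Start: ((1*(0+(((8+(z+0))*((9+a)*(5*b)))*8)))+0)
Step 1: at root: ((1*(0+(((8+(z+0))*((9+a)*(5*b)))*8)))+0) -> (1*(0+(((8+(z+0))*((9+a)*(5*b)))*8))); overall: ((1*(0+(((8+(z+0))*((9+a)*(5*b)))*8)))+0) -> (1*(0+(((8+(z+0))*((9+a)*(5*b)))*8)))
Step 2: at root: (1*(0+(((8+(z+0))*((9+a)*(5*b)))*8))) -> (0+(((8+(z+0))*((9+a)*(5*b)))*8)); overall: (1*(0+(((8+(z+0))*((9+a)*(5*b)))*8))) -> (0+(((8+(z+0))*((9+a)*(5*b)))*8))
Step 3: at root: (0+(((8+(z+0))*((9+a)*(5*b)))*8)) -> (((8+(z+0))*((9+a)*(5*b)))*8); overall: (0+(((8+(z+0))*((9+a)*(5*b)))*8)) -> (((8+(z+0))*((9+a)*(5*b)))*8)
Step 4: at LLR: (z+0) -> z; overall: (((8+(z+0))*((9+a)*(5*b)))*8) -> (((8+z)*((9+a)*(5*b)))*8)
Fixed point: (((8+z)*((9+a)*(5*b)))*8)

Answer: (((8+z)*((9+a)*(5*b)))*8)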